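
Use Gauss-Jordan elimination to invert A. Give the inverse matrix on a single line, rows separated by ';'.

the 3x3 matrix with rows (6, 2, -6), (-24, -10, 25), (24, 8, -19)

Gauss-Jordan on [A | I]:
R1 <- (1/6)*R1:  [   1  1/3   -1  |  1/6    0    0 ]
R2 <- R2 - (-24)*R1:  [  0  -2   1  |   4   1   0 ]
R3 <- R3 - (24)*R1:  [  0   0   5  |  -4   0   1 ]
R2 <- (1/-2)*R2:  [    0     1  -1/2  |    -2  -1/2     0 ]
R1 <- R1 - (1/3)*R2:  [    1     0  -5/6  |   5/6   1/6     0 ]
R3 <- (1/5)*R3:  [    0     0     1  |  -4/5     0   1/5 ]
R1 <- R1 - (-5/6)*R3:  [   1    0    0  |  1/6  1/6  1/6 ]
R2 <- R2 - (-1/2)*R3:  [     0      1      0  |  -12/5   -1/2   1/10 ]
Right block of [I | A^{-1}] is the inverse:
[   1/6   1/6   1/6 ]
[ -12/5  -1/2  1/10 ]
[  -4/5     0   1/5 ]

inverse = [1/6 1/6 1/6; -12/5 -1/2 1/10; -4/5 0 1/5]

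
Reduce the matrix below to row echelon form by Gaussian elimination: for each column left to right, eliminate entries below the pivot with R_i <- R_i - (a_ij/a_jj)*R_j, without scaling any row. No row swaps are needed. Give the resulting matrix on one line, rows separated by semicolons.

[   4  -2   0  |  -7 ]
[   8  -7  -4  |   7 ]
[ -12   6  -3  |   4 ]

Forward elimination:
R2 <- R2 - (2)*R1:  [  0  -3  -4  21 ]
R3 <- R3 - (-3)*R1:  [   0    0   -3  -17 ]
Row echelon form:
[ 4  -2   0  |   -7 ]
[ 0  -3  -4  |   21 ]
[ 0   0  -3  |  -17 ]

REF = [4 -2 0 -7; 0 -3 -4 21; 0 0 -3 -17]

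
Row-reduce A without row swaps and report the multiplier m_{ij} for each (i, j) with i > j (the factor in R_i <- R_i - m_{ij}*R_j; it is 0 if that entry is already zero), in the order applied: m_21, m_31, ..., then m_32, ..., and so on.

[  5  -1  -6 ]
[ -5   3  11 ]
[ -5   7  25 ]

Forward elimination:
R2 <- R2 - (-1)*R1:  [ 0  2  5 ]
R3 <- R3 - (-1)*R1:  [  0   6  19 ]
R3 <- R3 - (3)*R2:  [ 0  0  4 ]
Multipliers (in order of application): m_{21} = -1, m_{31} = -1, m_{32} = 3

multipliers: -1, -1, 3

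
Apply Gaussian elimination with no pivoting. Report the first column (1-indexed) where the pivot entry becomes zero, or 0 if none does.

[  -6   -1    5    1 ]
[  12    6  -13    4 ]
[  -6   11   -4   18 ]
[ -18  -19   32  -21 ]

first zero-pivot column = 3

Naive forward elimination:
R2 <- R2 - (-2)*R1:  [  0   4  -3   6 ]
R3 <- R3 - (1)*R1:  [  0  12  -9  17 ]
R4 <- R4 - (3)*R1:  [   0  -16   17  -24 ]
R3 <- R3 - (3)*R2:  [  0   0   0  -1 ]
R4 <- R4 - (-4)*R2:  [ 0  0  5  0 ]
Matrix at this point:
[ -6  -1   5   1 ]
[  0   4  -3   6 ]
[  0   0   0  -1 ]
[  0   0   5   0 ]
Pivot entry (3,3) is zero but row 4 has 5 in column 3 -> naive elimination stops; a row interchange (e.g. R3 <-> R4) would be required here.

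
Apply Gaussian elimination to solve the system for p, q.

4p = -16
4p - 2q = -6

(-4, -5)

Forward elimination on [A|b]:
R2 <- R2 - (1)*R1:  [  0  -2  10 ]
Row echelon form:
[ 4   0  |  -16 ]
[ 0  -2  |   10 ]
Back-substitution:
q = (10) / -2 = -5
p = (-16) / 4 = -4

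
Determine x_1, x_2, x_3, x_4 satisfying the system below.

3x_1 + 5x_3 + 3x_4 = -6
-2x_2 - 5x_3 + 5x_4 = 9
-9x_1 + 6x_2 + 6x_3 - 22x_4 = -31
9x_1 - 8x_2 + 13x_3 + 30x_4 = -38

(5, -2, -3, -2)

Forward elimination on [A|b]:
R3 <- R3 - (-3)*R1:  [   0    6   21  -13  -49 ]
R4 <- R4 - (3)*R1:  [   0   -8   -2   21  -20 ]
R3 <- R3 - (-3)*R2:  [   0    0    6    2  -22 ]
R4 <- R4 - (4)*R2:  [   0    0   18    1  -56 ]
R4 <- R4 - (3)*R3:  [  0   0   0  -5  10 ]
Row echelon form:
[ 3   0   5   3  |   -6 ]
[ 0  -2  -5   5  |    9 ]
[ 0   0   6   2  |  -22 ]
[ 0   0   0  -5  |   10 ]
Back-substitution:
x_4 = (10) / -5 = -2
x_3 = (-22 - (2)*(-2)) / 6 = -3
x_2 = (9 - (-5)*(-3) - (5)*(-2)) / -2 = -2
x_1 = (-6 - (5)*(-3) - (3)*(-2)) / 3 = 5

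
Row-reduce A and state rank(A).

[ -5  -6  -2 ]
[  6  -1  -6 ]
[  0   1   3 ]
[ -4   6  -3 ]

Row reduction:
R2 <- R2 - (-6/5)*R1:  [     0  -41/5  -42/5 ]
R4 <- R4 - (4/5)*R1:  [    0  54/5  -7/5 ]
R3 <- R3 - (-5/41)*R2:  [     0      0  81/41 ]
R4 <- R4 - (-54/41)*R2:  [       0        0  -511/41 ]
R4 <- R4 - (-511/81)*R3:  [ 0  0  0 ]
Row echelon form:
[ -5     -6     -2 ]
[  0  -41/5  -42/5 ]
[  0      0  81/41 ]
[  0      0      0 ]
Nonzero rows / pivot columns: 3

rank(A) = 3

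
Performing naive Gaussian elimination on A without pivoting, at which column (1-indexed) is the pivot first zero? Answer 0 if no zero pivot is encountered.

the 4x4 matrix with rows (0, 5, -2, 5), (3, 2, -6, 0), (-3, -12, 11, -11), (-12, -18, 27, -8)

first zero-pivot column = 1

Naive forward elimination:
Pivot entry (1,1) is zero but row 2 has 3 in column 1 -> naive elimination stops; a row interchange (e.g. R1 <-> R2) would be required here.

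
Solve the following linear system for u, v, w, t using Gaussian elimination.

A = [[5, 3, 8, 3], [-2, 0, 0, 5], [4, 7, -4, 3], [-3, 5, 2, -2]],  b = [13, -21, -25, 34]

Forward elimination on [A|b]:
R2 <- R2 - (-2/5)*R1:  [     0    6/5   16/5   31/5  -79/5 ]
R3 <- R3 - (4/5)*R1:  [      0    23/5   -52/5     3/5  -177/5 ]
R4 <- R4 - (-3/5)*R1:  [     0   34/5   34/5   -1/5  209/5 ]
R3 <- R3 - (23/6)*R2:  [      0       0   -68/3  -139/6   151/6 ]
R4 <- R4 - (17/3)*R2:  [      0       0   -34/3  -106/3   394/3 ]
R4 <- R4 - (1/2)*R3:  [     0      0      0  -95/4  475/4 ]
Row echelon form:
[ 5    3      8       3  |     13 ]
[ 0  6/5   16/5    31/5  |  -79/5 ]
[ 0    0  -68/3  -139/6  |  151/6 ]
[ 0    0      0   -95/4  |  475/4 ]
Back-substitution:
t = (475/4) / (-95/4) = -5
w = (151/6 - (-139/6)*(-5)) / (-68/3) = 4
v = (-79/5 - (16/5)*(4) - (31/5)*(-5)) / (6/5) = 2
u = (13 - (3)*(2) - (8)*(4) - (3)*(-5)) / 5 = -2

(-2, 2, 4, -5)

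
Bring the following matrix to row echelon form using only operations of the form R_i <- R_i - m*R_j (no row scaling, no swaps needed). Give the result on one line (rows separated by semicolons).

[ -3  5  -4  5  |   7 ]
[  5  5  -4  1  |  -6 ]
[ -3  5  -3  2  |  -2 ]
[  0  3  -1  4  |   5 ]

REF = [-3 5 -4 5 7; 0 40/3 -32/3 28/3 17/3; 0 0 1 -3 -9; 0 0 0 61/10 653/40]

Forward elimination:
R2 <- R2 - (-5/3)*R1:  [     0   40/3  -32/3   28/3   17/3 ]
R3 <- R3 - (1)*R1:  [  0   0   1  -3  -9 ]
R4 <- R4 - (9/40)*R2:  [      0       0     7/5   19/10  149/40 ]
R4 <- R4 - (7/5)*R3:  [      0       0       0   61/10  653/40 ]
Row echelon form:
[ -3     5     -4      5  |       7 ]
[  0  40/3  -32/3   28/3  |    17/3 ]
[  0     0      1     -3  |      -9 ]
[  0     0      0  61/10  |  653/40 ]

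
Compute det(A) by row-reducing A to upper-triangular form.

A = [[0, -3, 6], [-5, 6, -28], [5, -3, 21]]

Forward elimination:
R1 <-> R2   (pivot in column 1 was zero)
[ -5   6  -28 ]
[  0  -3    6 ]
[  5  -3   21 ]
R3 <- R3 - (-1)*R1:  [  0   3  -7 ]
R3 <- R3 - (-1)*R2:  [  0   0  -1 ]
Upper-triangular form:
[ -5   6  -28 ]
[  0  -3    6 ]
[  0   0   -1 ]
det(A) = (-1)^1 * (-5) * (-3) * (-1) = 15  (1 row swap -> sign -1)

det(A) = 15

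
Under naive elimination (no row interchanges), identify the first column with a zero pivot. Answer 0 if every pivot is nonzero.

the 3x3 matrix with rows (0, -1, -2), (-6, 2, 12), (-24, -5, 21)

Naive forward elimination:
Pivot entry (1,1) is zero but row 2 has -6 in column 1 -> naive elimination stops; a row interchange (e.g. R1 <-> R2) would be required here.

first zero-pivot column = 1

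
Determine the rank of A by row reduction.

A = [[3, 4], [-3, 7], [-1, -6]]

Row reduction:
R2 <- R2 - (-1)*R1:  [  0  11 ]
R3 <- R3 - (-1/3)*R1:  [     0  -14/3 ]
R3 <- R3 - (-14/33)*R2:  [ 0  0 ]
Row echelon form:
[ 3   4 ]
[ 0  11 ]
[ 0   0 ]
Nonzero rows / pivot columns: 2

rank(A) = 2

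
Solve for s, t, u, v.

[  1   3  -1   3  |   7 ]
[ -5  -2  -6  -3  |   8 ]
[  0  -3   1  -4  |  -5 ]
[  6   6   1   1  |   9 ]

Forward elimination on [A|b]:
R2 <- R2 - (-5)*R1:  [   0   13  -11   12   43 ]
R4 <- R4 - (6)*R1:  [   0  -12    7  -17  -33 ]
R3 <- R3 - (-3/13)*R2:  [      0       0  -20/13  -16/13   64/13 ]
R4 <- R4 - (-12/13)*R2:  [      0       0  -41/13  -77/13   87/13 ]
R4 <- R4 - (41/20)*R3:  [     0      0      0  -17/5  -17/5 ]
Row echelon form:
[ 1   3      -1       3  |      7 ]
[ 0  13     -11      12  |     43 ]
[ 0   0  -20/13  -16/13  |  64/13 ]
[ 0   0       0   -17/5  |  -17/5 ]
Back-substitution:
v = (-17/5) / (-17/5) = 1
u = (64/13 - (-16/13)*(1)) / (-20/13) = -4
t = (43 - (-11)*(-4) - (12)*(1)) / 13 = -1
s = (7 - (3)*(-1) - (-1)*(-4) - (3)*(1)) / 1 = 3

(3, -1, -4, 1)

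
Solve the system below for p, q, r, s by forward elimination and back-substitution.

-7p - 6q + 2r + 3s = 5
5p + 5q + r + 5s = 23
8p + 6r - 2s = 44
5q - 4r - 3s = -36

Forward elimination on [A|b]:
R2 <- R2 - (-5/7)*R1:  [     0    5/7   17/7   50/7  186/7 ]
R3 <- R3 - (-8/7)*R1:  [     0  -48/7   58/7   10/7  348/7 ]
R3 <- R3 - (-48/5)*R2:  [      0       0   158/5      70  1524/5 ]
R4 <- R4 - (7)*R2:  [    0     0   -21   -53  -222 ]
R4 <- R4 - (-105/158)*R3:  [        0         0         0   -512/79  -1536/79 ]
Row echelon form:
[ -7   -6      2        3  |         5 ]
[  0  5/7   17/7     50/7  |     186/7 ]
[  0    0  158/5       70  |    1524/5 ]
[  0    0      0  -512/79  |  -1536/79 ]
Back-substitution:
s = (-1536/79) / (-512/79) = 3
r = (1524/5 - (70)*(3)) / (158/5) = 3
q = (186/7 - (17/7)*(3) - (50/7)*(3)) / (5/7) = -3
p = (5 - (-6)*(-3) - (2)*(3) - (3)*(3)) / -7 = 4

(4, -3, 3, 3)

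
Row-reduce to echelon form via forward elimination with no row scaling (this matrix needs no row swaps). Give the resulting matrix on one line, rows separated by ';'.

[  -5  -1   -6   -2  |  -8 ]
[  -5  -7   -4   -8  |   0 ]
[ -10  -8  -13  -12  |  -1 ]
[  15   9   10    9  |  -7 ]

REF = [-5 -1 -6 -2 -8; 0 -6 2 -6 8; 0 0 -3 -2 7; 0 0 0 1 -37]

Forward elimination:
R2 <- R2 - (1)*R1:  [  0  -6   2  -6   8 ]
R3 <- R3 - (2)*R1:  [  0  -6  -1  -8  15 ]
R4 <- R4 - (-3)*R1:  [   0    6   -8    3  -31 ]
R3 <- R3 - (1)*R2:  [  0   0  -3  -2   7 ]
R4 <- R4 - (-1)*R2:  [   0    0   -6   -3  -23 ]
R4 <- R4 - (2)*R3:  [   0    0    0    1  -37 ]
Row echelon form:
[ -5  -1  -6  -2  |   -8 ]
[  0  -6   2  -6  |    8 ]
[  0   0  -3  -2  |    7 ]
[  0   0   0   1  |  -37 ]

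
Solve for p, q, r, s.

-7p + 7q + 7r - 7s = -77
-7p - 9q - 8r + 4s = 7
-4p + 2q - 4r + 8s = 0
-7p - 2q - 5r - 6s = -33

Forward elimination on [A|b]:
R2 <- R2 - (1)*R1:  [   0  -16  -15   11   84 ]
R3 <- R3 - (4/7)*R1:  [  0  -2  -8  12  44 ]
R4 <- R4 - (1)*R1:  [   0   -9  -12    1   44 ]
R3 <- R3 - (1/8)*R2:  [     0      0  -49/8   85/8   67/2 ]
R4 <- R4 - (9/16)*R2:  [      0       0  -57/16  -83/16   -13/4 ]
R4 <- R4 - (57/98)*R3:  [        0         0         0   -557/49  -1114/49 ]
Row echelon form:
[ -7    7      7       -7  |       -77 ]
[  0  -16    -15       11  |        84 ]
[  0    0  -49/8     85/8  |      67/2 ]
[  0    0      0  -557/49  |  -1114/49 ]
Back-substitution:
s = (-1114/49) / (-557/49) = 2
r = (67/2 - (85/8)*(2)) / (-49/8) = -2
q = (84 - (-15)*(-2) - (11)*(2)) / -16 = -2
p = (-77 - (7)*(-2) - (7)*(-2) - (-7)*(2)) / -7 = 5

(5, -2, -2, 2)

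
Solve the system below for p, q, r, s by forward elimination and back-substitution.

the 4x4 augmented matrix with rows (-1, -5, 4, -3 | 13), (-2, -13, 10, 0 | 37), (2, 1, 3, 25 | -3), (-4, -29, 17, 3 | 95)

(4, -5, -2, 0)

Forward elimination on [A|b]:
R2 <- R2 - (2)*R1:  [  0  -3   2   6  11 ]
R3 <- R3 - (-2)*R1:  [  0  -9  11  19  23 ]
R4 <- R4 - (4)*R1:  [  0  -9   1  15  43 ]
R3 <- R3 - (3)*R2:  [   0    0    5    1  -10 ]
R4 <- R4 - (3)*R2:  [  0   0  -5  -3  10 ]
R4 <- R4 - (-1)*R3:  [  0   0   0  -2   0 ]
Row echelon form:
[ -1  -5  4  -3  |   13 ]
[  0  -3  2   6  |   11 ]
[  0   0  5   1  |  -10 ]
[  0   0  0  -2  |    0 ]
Back-substitution:
s = (0) / -2 = 0
r = (-10 - (1)*(0)) / 5 = -2
q = (11 - (2)*(-2) - (6)*(0)) / -3 = -5
p = (13 - (-5)*(-5) - (4)*(-2) - (-3)*(0)) / -1 = 4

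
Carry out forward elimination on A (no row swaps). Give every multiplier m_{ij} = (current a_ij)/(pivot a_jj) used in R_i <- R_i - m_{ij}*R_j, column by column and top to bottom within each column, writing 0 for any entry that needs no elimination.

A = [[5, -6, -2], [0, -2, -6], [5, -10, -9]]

multipliers: 0, 1, 2

Forward elimination:
R2: entry in column 1 is already 0 -> m_{21} = 0 (no row operation needed)
R3 <- R3 - (1)*R1:  [  0  -4  -7 ]
R3 <- R3 - (2)*R2:  [ 0  0  5 ]
Multipliers (in order of application): m_{21} = 0, m_{31} = 1, m_{32} = 2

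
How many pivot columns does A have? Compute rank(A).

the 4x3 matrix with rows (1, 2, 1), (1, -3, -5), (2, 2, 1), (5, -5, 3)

rank(A) = 3

Row reduction:
R2 <- R2 - (1)*R1:  [  0  -5  -6 ]
R3 <- R3 - (2)*R1:  [  0  -2  -1 ]
R4 <- R4 - (5)*R1:  [   0  -15   -2 ]
R3 <- R3 - (2/5)*R2:  [   0    0  7/5 ]
R4 <- R4 - (3)*R2:  [  0   0  16 ]
R4 <- R4 - (80/7)*R3:  [ 0  0  0 ]
Row echelon form:
[ 1   2    1 ]
[ 0  -5   -6 ]
[ 0   0  7/5 ]
[ 0   0    0 ]
Nonzero rows / pivot columns: 3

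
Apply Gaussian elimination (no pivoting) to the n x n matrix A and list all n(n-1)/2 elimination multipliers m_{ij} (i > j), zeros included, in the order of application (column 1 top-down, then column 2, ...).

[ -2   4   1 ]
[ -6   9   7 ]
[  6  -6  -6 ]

multipliers: 3, -3, -2

Forward elimination:
R2 <- R2 - (3)*R1:  [  0  -3   4 ]
R3 <- R3 - (-3)*R1:  [  0   6  -3 ]
R3 <- R3 - (-2)*R2:  [ 0  0  5 ]
Multipliers (in order of application): m_{21} = 3, m_{31} = -3, m_{32} = -2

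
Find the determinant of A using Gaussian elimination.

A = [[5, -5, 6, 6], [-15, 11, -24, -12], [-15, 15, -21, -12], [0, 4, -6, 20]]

det(A) = 120

Forward elimination:
R2 <- R2 - (-3)*R1:  [  0  -4  -6   6 ]
R3 <- R3 - (-3)*R1:  [  0   0  -3   6 ]
R4 <- R4 - (-1)*R2:  [   0    0  -12   26 ]
R4 <- R4 - (4)*R3:  [ 0  0  0  2 ]
Upper-triangular form:
[ 5  -5   6  6 ]
[ 0  -4  -6  6 ]
[ 0   0  -3  6 ]
[ 0   0   0  2 ]
det(A) = (-1)^0 * (5) * (-4) * (-3) * (2) = 120  (0 row swaps -> sign +1)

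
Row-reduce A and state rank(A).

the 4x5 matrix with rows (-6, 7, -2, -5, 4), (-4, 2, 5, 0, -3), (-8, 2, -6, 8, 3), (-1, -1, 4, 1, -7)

Row reduction:
R2 <- R2 - (2/3)*R1:  [     0   -8/3   19/3   10/3  -17/3 ]
R3 <- R3 - (4/3)*R1:  [     0  -22/3  -10/3   44/3   -7/3 ]
R4 <- R4 - (1/6)*R1:  [     0  -13/6   13/3   11/6  -23/3 ]
R3 <- R3 - (11/4)*R2:  [     0      0  -83/4   11/2   53/4 ]
R4 <- R4 - (13/16)*R2:  [      0       0  -13/16    -7/8  -49/16 ]
R4 <- R4 - (13/332)*R3:  [         0          0          0   -181/166  -1189/332 ]
Row echelon form:
[ -6     7     -2        -5          4 ]
[  0  -8/3   19/3      10/3      -17/3 ]
[  0     0  -83/4      11/2       53/4 ]
[  0     0      0  -181/166  -1189/332 ]
Nonzero rows / pivot columns: 4

rank(A) = 4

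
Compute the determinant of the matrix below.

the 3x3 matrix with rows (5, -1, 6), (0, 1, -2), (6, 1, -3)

det(A) = -29

Forward elimination:
R3 <- R3 - (6/5)*R1:  [     0   11/5  -51/5 ]
R3 <- R3 - (11/5)*R2:  [     0      0  -29/5 ]
Upper-triangular form:
[ 5  -1      6 ]
[ 0   1     -2 ]
[ 0   0  -29/5 ]
det(A) = (-1)^0 * (5) * (1) * (-29/5) = -29  (0 row swaps -> sign +1)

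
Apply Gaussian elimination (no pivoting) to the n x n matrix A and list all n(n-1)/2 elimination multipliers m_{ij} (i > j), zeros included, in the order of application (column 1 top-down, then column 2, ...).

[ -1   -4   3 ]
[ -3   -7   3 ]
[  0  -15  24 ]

multipliers: 3, 0, -3

Forward elimination:
R2 <- R2 - (3)*R1:  [  0   5  -6 ]
R3: entry in column 1 is already 0 -> m_{31} = 0 (no row operation needed)
R3 <- R3 - (-3)*R2:  [ 0  0  6 ]
Multipliers (in order of application): m_{21} = 3, m_{31} = 0, m_{32} = -3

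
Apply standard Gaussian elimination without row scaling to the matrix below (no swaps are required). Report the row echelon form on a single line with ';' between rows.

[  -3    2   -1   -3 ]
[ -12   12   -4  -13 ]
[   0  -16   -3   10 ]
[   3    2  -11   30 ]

Forward elimination:
R2 <- R2 - (4)*R1:  [  0   4   0  -1 ]
R4 <- R4 - (-1)*R1:  [   0    4  -12   27 ]
R3 <- R3 - (-4)*R2:  [  0   0  -3   6 ]
R4 <- R4 - (1)*R2:  [   0    0  -12   28 ]
R4 <- R4 - (4)*R3:  [ 0  0  0  4 ]
Row echelon form:
[ -3  2  -1  -3 ]
[  0  4   0  -1 ]
[  0  0  -3   6 ]
[  0  0   0   4 ]

REF = [-3 2 -1 -3; 0 4 0 -1; 0 0 -3 6; 0 0 0 4]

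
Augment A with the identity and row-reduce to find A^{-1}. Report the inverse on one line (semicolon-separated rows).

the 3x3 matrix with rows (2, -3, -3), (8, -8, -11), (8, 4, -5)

Gauss-Jordan on [A | I]:
R1 <- (1/2)*R1:  [    1  -3/2  -3/2  |   1/2     0     0 ]
R2 <- R2 - (8)*R1:  [  0   4   1  |  -4   1   0 ]
R3 <- R3 - (8)*R1:  [  0  16   7  |  -4   0   1 ]
R2 <- (1/4)*R2:  [   0    1  1/4  |   -1  1/4    0 ]
R1 <- R1 - (-3/2)*R2:  [    1     0  -9/8  |    -1   3/8     0 ]
R3 <- R3 - (16)*R2:  [  0   0   3  |  12  -4   1 ]
R3 <- (1/3)*R3:  [    0     0     1  |     4  -4/3   1/3 ]
R1 <- R1 - (-9/8)*R3:  [    1     0     0  |   7/2  -9/8   3/8 ]
R2 <- R2 - (1/4)*R3:  [     0      1      0  |     -2   7/12  -1/12 ]
Right block of [I | A^{-1}] is the inverse:
[ 7/2  -9/8    3/8 ]
[  -2  7/12  -1/12 ]
[   4  -4/3    1/3 ]

inverse = [7/2 -9/8 3/8; -2 7/12 -1/12; 4 -4/3 1/3]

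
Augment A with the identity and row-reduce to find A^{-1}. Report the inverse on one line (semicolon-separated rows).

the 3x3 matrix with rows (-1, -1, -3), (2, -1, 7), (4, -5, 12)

Gauss-Jordan on [A | I]:
R1 <- (1/-1)*R1:  [  1   1   3  |  -1   0   0 ]
R2 <- R2 - (2)*R1:  [  0  -3   1  |   2   1   0 ]
R3 <- R3 - (4)*R1:  [  0  -9   0  |   4   0   1 ]
R2 <- (1/-3)*R2:  [    0     1  -1/3  |  -2/3  -1/3     0 ]
R1 <- R1 - (1)*R2:  [    1     0  10/3  |  -1/3   1/3     0 ]
R3 <- R3 - (-9)*R2:  [  0   0  -3  |  -2  -3   1 ]
R3 <- (1/-3)*R3:  [    0     0     1  |   2/3     1  -1/3 ]
R1 <- R1 - (10/3)*R3:  [     1      0      0  |  -23/9     -3   10/9 ]
R2 <- R2 - (-1/3)*R3:  [    0     1     0  |  -4/9     0  -1/9 ]
Right block of [I | A^{-1}] is the inverse:
[ -23/9  -3  10/9 ]
[  -4/9   0  -1/9 ]
[   2/3   1  -1/3 ]

inverse = [-23/9 -3 10/9; -4/9 0 -1/9; 2/3 1 -1/3]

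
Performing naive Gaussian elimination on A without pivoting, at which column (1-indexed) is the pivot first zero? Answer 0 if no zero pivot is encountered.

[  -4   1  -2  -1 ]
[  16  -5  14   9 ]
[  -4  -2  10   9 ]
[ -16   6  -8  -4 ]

Naive forward elimination:
R2 <- R2 - (-4)*R1:  [  0  -1   6   5 ]
R3 <- R3 - (1)*R1:  [  0  -3  12  10 ]
R4 <- R4 - (4)*R1:  [ 0  2  0  0 ]
R3 <- R3 - (3)*R2:  [  0   0  -6  -5 ]
R4 <- R4 - (-2)*R2:  [  0   0  12  10 ]
R4 <- R4 - (-2)*R3:  [ 0  0  0  0 ]
Matrix at this point:
[ -4   1  -2  -1 ]
[  0  -1   6   5 ]
[  0   0  -6  -5 ]
[  0   0   0   0 ]
Pivot entry (4,4) in the last row is zero and there are no rows below to swap with -> zero pivot in column 4 (A is singular).

first zero-pivot column = 4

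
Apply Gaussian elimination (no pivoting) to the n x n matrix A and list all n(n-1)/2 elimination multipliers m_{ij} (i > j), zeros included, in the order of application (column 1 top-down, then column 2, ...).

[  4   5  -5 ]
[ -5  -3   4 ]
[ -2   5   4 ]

multipliers: -5/4, -1/2, 30/13

Forward elimination:
R2 <- R2 - (-5/4)*R1:  [    0  13/4  -9/4 ]
R3 <- R3 - (-1/2)*R1:  [    0  15/2   3/2 ]
R3 <- R3 - (30/13)*R2:  [     0      0  87/13 ]
Multipliers (in order of application): m_{21} = -5/4, m_{31} = -1/2, m_{32} = 30/13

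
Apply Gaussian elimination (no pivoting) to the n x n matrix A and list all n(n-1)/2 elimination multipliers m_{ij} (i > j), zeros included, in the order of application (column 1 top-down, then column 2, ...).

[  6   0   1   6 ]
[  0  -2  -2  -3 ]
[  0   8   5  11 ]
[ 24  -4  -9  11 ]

Forward elimination:
R2: entry in column 1 is already 0 -> m_{21} = 0 (no row operation needed)
R3: entry in column 1 is already 0 -> m_{31} = 0 (no row operation needed)
R4 <- R4 - (4)*R1:  [   0   -4  -13  -13 ]
R3 <- R3 - (-4)*R2:  [  0   0  -3  -1 ]
R4 <- R4 - (2)*R2:  [  0   0  -9  -7 ]
R4 <- R4 - (3)*R3:  [  0   0   0  -4 ]
Multipliers (in order of application): m_{21} = 0, m_{31} = 0, m_{41} = 4, m_{32} = -4, m_{42} = 2, m_{43} = 3

multipliers: 0, 0, 4, -4, 2, 3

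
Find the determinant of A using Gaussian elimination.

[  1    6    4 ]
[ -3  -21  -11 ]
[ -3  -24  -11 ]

det(A) = 3

Forward elimination:
R2 <- R2 - (-3)*R1:  [  0  -3   1 ]
R3 <- R3 - (-3)*R1:  [  0  -6   1 ]
R3 <- R3 - (2)*R2:  [  0   0  -1 ]
Upper-triangular form:
[ 1   6   4 ]
[ 0  -3   1 ]
[ 0   0  -1 ]
det(A) = (-1)^0 * (1) * (-3) * (-1) = 3  (0 row swaps -> sign +1)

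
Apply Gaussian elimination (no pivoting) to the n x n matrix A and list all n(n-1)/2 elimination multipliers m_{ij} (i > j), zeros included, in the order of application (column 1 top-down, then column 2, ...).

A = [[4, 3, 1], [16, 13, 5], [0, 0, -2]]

Forward elimination:
R2 <- R2 - (4)*R1:  [ 0  1  1 ]
R3: entry in column 1 is already 0 -> m_{31} = 0 (no row operation needed)
R3: entry in column 2 is already 0 -> m_{32} = 0 (no row operation needed)
Multipliers (in order of application): m_{21} = 4, m_{31} = 0, m_{32} = 0

multipliers: 4, 0, 0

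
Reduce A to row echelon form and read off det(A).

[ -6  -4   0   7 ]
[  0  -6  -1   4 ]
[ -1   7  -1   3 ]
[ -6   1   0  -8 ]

det(A) = 1165

Forward elimination:
R3 <- R3 - (1/6)*R1:  [    0  23/3    -1  11/6 ]
R4 <- R4 - (1)*R1:  [   0    5    0  -15 ]
R3 <- R3 - (-23/18)*R2:  [      0       0  -41/18  125/18 ]
R4 <- R4 - (-5/6)*R2:  [     0      0   -5/6  -35/3 ]
R4 <- R4 - (15/41)*R3:  [        0         0         0  -1165/82 ]
Upper-triangular form:
[ -6  -4       0         7 ]
[  0  -6      -1         4 ]
[  0   0  -41/18    125/18 ]
[  0   0       0  -1165/82 ]
det(A) = (-1)^0 * (-6) * (-6) * (-41/18) * (-1165/82) = 1165  (0 row swaps -> sign +1)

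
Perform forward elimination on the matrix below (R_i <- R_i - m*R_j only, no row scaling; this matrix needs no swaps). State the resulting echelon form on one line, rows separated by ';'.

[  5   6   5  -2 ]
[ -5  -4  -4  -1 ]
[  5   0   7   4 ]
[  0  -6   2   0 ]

REF = [5 6 5 -2; 0 2 1 -3; 0 0 5 -3; 0 0 0 -6]

Forward elimination:
R2 <- R2 - (-1)*R1:  [  0   2   1  -3 ]
R3 <- R3 - (1)*R1:  [  0  -6   2   6 ]
R3 <- R3 - (-3)*R2:  [  0   0   5  -3 ]
R4 <- R4 - (-3)*R2:  [  0   0   5  -9 ]
R4 <- R4 - (1)*R3:  [  0   0   0  -6 ]
Row echelon form:
[ 5  6  5  -2 ]
[ 0  2  1  -3 ]
[ 0  0  5  -3 ]
[ 0  0  0  -6 ]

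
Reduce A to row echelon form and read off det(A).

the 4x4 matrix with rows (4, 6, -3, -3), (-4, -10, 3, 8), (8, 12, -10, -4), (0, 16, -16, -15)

det(A) = -192

Forward elimination:
R2 <- R2 - (-1)*R1:  [  0  -4   0   5 ]
R3 <- R3 - (2)*R1:  [  0   0  -4   2 ]
R4 <- R4 - (-4)*R2:  [   0    0  -16    5 ]
R4 <- R4 - (4)*R3:  [  0   0   0  -3 ]
Upper-triangular form:
[ 4   6  -3  -3 ]
[ 0  -4   0   5 ]
[ 0   0  -4   2 ]
[ 0   0   0  -3 ]
det(A) = (-1)^0 * (4) * (-4) * (-4) * (-3) = -192  (0 row swaps -> sign +1)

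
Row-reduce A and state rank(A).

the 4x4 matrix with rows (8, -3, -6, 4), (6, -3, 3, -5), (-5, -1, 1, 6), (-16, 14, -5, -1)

rank(A) = 3

Row reduction:
R2 <- R2 - (3/4)*R1:  [    0  -3/4  15/2    -8 ]
R3 <- R3 - (-5/8)*R1:  [     0  -23/8  -11/4   17/2 ]
R4 <- R4 - (-2)*R1:  [   0    8  -17    7 ]
R3 <- R3 - (23/6)*R2:  [     0      0  -63/2  235/6 ]
R4 <- R4 - (-32/3)*R2:  [      0       0      63  -235/3 ]
R4 <- R4 - (-2)*R3:  [ 0  0  0  0 ]
Row echelon form:
[ 8    -3     -6      4 ]
[ 0  -3/4   15/2     -8 ]
[ 0     0  -63/2  235/6 ]
[ 0     0      0      0 ]
Nonzero rows / pivot columns: 3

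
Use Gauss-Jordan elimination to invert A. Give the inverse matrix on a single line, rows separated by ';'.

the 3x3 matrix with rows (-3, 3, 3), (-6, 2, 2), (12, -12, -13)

inverse = [1/6 -1/4 0; 9/2 -1/4 1; -4 0 -1]

Gauss-Jordan on [A | I]:
R1 <- (1/-3)*R1:  [    1    -1    -1  |  -1/3     0     0 ]
R2 <- R2 - (-6)*R1:  [  0  -4  -4  |  -2   1   0 ]
R3 <- R3 - (12)*R1:  [  0   0  -1  |   4   0   1 ]
R2 <- (1/-4)*R2:  [    0     1     1  |   1/2  -1/4     0 ]
R1 <- R1 - (-1)*R2:  [    1     0     0  |   1/6  -1/4     0 ]
R3 <- (1/-1)*R3:  [  0   0   1  |  -4   0  -1 ]
R2 <- R2 - (1)*R3:  [    0     1     0  |   9/2  -1/4     1 ]
Right block of [I | A^{-1}] is the inverse:
[ 1/6  -1/4   0 ]
[ 9/2  -1/4   1 ]
[  -4     0  -1 ]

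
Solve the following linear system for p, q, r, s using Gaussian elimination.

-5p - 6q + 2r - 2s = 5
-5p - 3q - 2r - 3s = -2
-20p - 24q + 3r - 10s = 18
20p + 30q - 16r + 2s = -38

(1, -2, 0, 1)

Forward elimination on [A|b]:
R2 <- R2 - (1)*R1:  [  0   3  -4  -1  -7 ]
R3 <- R3 - (4)*R1:  [  0   0  -5  -2  -2 ]
R4 <- R4 - (-4)*R1:  [   0    6   -8   -6  -18 ]
R4 <- R4 - (2)*R2:  [  0   0   0  -4  -4 ]
Row echelon form:
[ -5  -6   2  -2  |   5 ]
[  0   3  -4  -1  |  -7 ]
[  0   0  -5  -2  |  -2 ]
[  0   0   0  -4  |  -4 ]
Back-substitution:
s = (-4) / -4 = 1
r = (-2 - (-2)*(1)) / -5 = 0
q = (-7 - (-4)*(0) - (-1)*(1)) / 3 = -2
p = (5 - (-6)*(-2) - (2)*(0) - (-2)*(1)) / -5 = 1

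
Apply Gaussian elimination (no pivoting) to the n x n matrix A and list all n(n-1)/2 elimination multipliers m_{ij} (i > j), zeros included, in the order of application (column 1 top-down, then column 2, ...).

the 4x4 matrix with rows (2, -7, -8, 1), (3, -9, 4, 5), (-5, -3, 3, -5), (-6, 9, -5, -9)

multipliers: 3/2, -5/2, -3, -41/3, -8, 27/55

Forward elimination:
R2 <- R2 - (3/2)*R1:  [   0  3/2   16  7/2 ]
R3 <- R3 - (-5/2)*R1:  [     0  -41/2    -17   -5/2 ]
R4 <- R4 - (-3)*R1:  [   0  -12  -29   -6 ]
R3 <- R3 - (-41/3)*R2:  [     0      0  605/3  136/3 ]
R4 <- R4 - (-8)*R2:  [  0   0  99  22 ]
R4 <- R4 - (27/55)*R3:  [      0       0       0  -14/55 ]
Multipliers (in order of application): m_{21} = 3/2, m_{31} = -5/2, m_{41} = -3, m_{32} = -41/3, m_{42} = -8, m_{43} = 27/55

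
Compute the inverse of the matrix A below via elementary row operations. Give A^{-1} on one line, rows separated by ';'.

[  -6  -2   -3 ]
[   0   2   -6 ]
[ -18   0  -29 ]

Gauss-Jordan on [A | I]:
R1 <- (1/-6)*R1:  [    1   1/3   1/2  |  -1/6     0     0 ]
R3 <- R3 - (-18)*R1:  [   0    6  -20  |   -3    0    1 ]
R2 <- (1/2)*R2:  [   0    1   -3  |    0  1/2    0 ]
R1 <- R1 - (1/3)*R2:  [    1     0   3/2  |  -1/6  -1/6     0 ]
R3 <- R3 - (6)*R2:  [  0   0  -2  |  -3  -3   1 ]
R3 <- (1/-2)*R3:  [    0     0     1  |   3/2   3/2  -1/2 ]
R1 <- R1 - (3/2)*R3:  [      1       0       0  |  -29/12  -29/12     3/4 ]
R2 <- R2 - (-3)*R3:  [    0     1     0  |   9/2     5  -3/2 ]
Right block of [I | A^{-1}] is the inverse:
[ -29/12  -29/12   3/4 ]
[    9/2       5  -3/2 ]
[    3/2     3/2  -1/2 ]

inverse = [-29/12 -29/12 3/4; 9/2 5 -3/2; 3/2 3/2 -1/2]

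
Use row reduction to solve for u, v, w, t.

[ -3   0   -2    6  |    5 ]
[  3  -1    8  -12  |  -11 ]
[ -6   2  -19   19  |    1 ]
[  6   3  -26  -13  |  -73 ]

(3, 0, 2, 3)

Forward elimination on [A|b]:
R2 <- R2 - (-1)*R1:  [  0  -1   6  -6  -6 ]
R3 <- R3 - (2)*R1:  [   0    2  -15    7   -9 ]
R4 <- R4 - (-2)*R1:  [   0    3  -30   -1  -63 ]
R3 <- R3 - (-2)*R2:  [   0    0   -3   -5  -21 ]
R4 <- R4 - (-3)*R2:  [   0    0  -12  -19  -81 ]
R4 <- R4 - (4)*R3:  [ 0  0  0  1  3 ]
Row echelon form:
[ -3   0  -2   6  |    5 ]
[  0  -1   6  -6  |   -6 ]
[  0   0  -3  -5  |  -21 ]
[  0   0   0   1  |    3 ]
Back-substitution:
t = (3) / 1 = 3
w = (-21 - (-5)*(3)) / -3 = 2
v = (-6 - (6)*(2) - (-6)*(3)) / -1 = 0
u = (5 - (-2)*(2) - (6)*(3)) / -3 = 3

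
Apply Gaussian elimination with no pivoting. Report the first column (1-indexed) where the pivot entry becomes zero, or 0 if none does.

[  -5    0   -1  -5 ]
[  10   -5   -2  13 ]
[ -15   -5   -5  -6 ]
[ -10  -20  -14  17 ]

Naive forward elimination:
R2 <- R2 - (-2)*R1:  [  0  -5  -4   3 ]
R3 <- R3 - (3)*R1:  [  0  -5  -2   9 ]
R4 <- R4 - (2)*R1:  [   0  -20  -12   27 ]
R3 <- R3 - (1)*R2:  [ 0  0  2  6 ]
R4 <- R4 - (4)*R2:  [  0   0   4  15 ]
R4 <- R4 - (2)*R3:  [ 0  0  0  3 ]
All pivots nonzero; naive elimination completes without hitting a zero pivot.

first zero-pivot column = 0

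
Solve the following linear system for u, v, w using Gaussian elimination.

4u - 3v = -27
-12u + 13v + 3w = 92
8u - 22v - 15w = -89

Forward elimination on [A|b]:
R2 <- R2 - (-3)*R1:  [  0   4   3  11 ]
R3 <- R3 - (2)*R1:  [   0  -16  -15  -35 ]
R3 <- R3 - (-4)*R2:  [  0   0  -3   9 ]
Row echelon form:
[ 4  -3   0  |  -27 ]
[ 0   4   3  |   11 ]
[ 0   0  -3  |    9 ]
Back-substitution:
w = (9) / -3 = -3
v = (11 - (3)*(-3)) / 4 = 5
u = (-27 - (-3)*(5)) / 4 = -3

(-3, 5, -3)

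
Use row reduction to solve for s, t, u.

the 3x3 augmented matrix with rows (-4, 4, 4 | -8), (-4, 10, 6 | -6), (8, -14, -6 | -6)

(-1, 2, -5)

Forward elimination on [A|b]:
R2 <- R2 - (1)*R1:  [ 0  6  2  2 ]
R3 <- R3 - (-2)*R1:  [   0   -6    2  -22 ]
R3 <- R3 - (-1)*R2:  [   0    0    4  -20 ]
Row echelon form:
[ -4  4  4  |   -8 ]
[  0  6  2  |    2 ]
[  0  0  4  |  -20 ]
Back-substitution:
u = (-20) / 4 = -5
t = (2 - (2)*(-5)) / 6 = 2
s = (-8 - (4)*(2) - (4)*(-5)) / -4 = -1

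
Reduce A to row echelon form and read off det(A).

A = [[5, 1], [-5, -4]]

det(A) = -15

Forward elimination:
R2 <- R2 - (-1)*R1:  [  0  -3 ]
Upper-triangular form:
[ 5   1 ]
[ 0  -3 ]
det(A) = (-1)^0 * (5) * (-3) = -15  (0 row swaps -> sign +1)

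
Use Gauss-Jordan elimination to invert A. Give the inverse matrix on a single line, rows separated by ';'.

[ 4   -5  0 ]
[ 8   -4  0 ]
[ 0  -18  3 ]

Gauss-Jordan on [A | I]:
R1 <- (1/4)*R1:  [    1  -5/4     0  |   1/4     0     0 ]
R2 <- R2 - (8)*R1:  [  0   6   0  |  -2   1   0 ]
R2 <- (1/6)*R2:  [    0     1     0  |  -1/3   1/6     0 ]
R1 <- R1 - (-5/4)*R2:  [    1     0     0  |  -1/6  5/24     0 ]
R3 <- R3 - (-18)*R2:  [  0   0   3  |  -6   3   1 ]
R3 <- (1/3)*R3:  [   0    0    1  |   -2    1  1/3 ]
Right block of [I | A^{-1}] is the inverse:
[ -1/6  5/24    0 ]
[ -1/3   1/6    0 ]
[   -2     1  1/3 ]

inverse = [-1/6 5/24 0; -1/3 1/6 0; -2 1 1/3]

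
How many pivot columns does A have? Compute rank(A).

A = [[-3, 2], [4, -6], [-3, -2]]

rank(A) = 2

Row reduction:
R2 <- R2 - (-4/3)*R1:  [     0  -10/3 ]
R3 <- R3 - (1)*R1:  [  0  -4 ]
R3 <- R3 - (6/5)*R2:  [ 0  0 ]
Row echelon form:
[ -3      2 ]
[  0  -10/3 ]
[  0      0 ]
Nonzero rows / pivot columns: 2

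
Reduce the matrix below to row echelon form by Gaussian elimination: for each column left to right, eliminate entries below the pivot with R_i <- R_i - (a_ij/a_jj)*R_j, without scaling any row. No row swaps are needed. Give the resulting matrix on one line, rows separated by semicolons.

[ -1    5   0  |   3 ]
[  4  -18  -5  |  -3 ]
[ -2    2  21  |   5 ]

REF = [-1 5 0 3; 0 2 -5 9; 0 0 1 35]

Forward elimination:
R2 <- R2 - (-4)*R1:  [  0   2  -5   9 ]
R3 <- R3 - (2)*R1:  [  0  -8  21  -1 ]
R3 <- R3 - (-4)*R2:  [  0   0   1  35 ]
Row echelon form:
[ -1  5   0  |   3 ]
[  0  2  -5  |   9 ]
[  0  0   1  |  35 ]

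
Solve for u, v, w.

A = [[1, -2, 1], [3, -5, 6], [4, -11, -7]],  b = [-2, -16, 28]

Forward elimination on [A|b]:
R2 <- R2 - (3)*R1:  [   0    1    3  -10 ]
R3 <- R3 - (4)*R1:  [   0   -3  -11   36 ]
R3 <- R3 - (-3)*R2:  [  0   0  -2   6 ]
Row echelon form:
[ 1  -2   1  |   -2 ]
[ 0   1   3  |  -10 ]
[ 0   0  -2  |    6 ]
Back-substitution:
w = (6) / -2 = -3
v = (-10 - (3)*(-3)) / 1 = -1
u = (-2 - (-2)*(-1) - (1)*(-3)) / 1 = -1

(-1, -1, -3)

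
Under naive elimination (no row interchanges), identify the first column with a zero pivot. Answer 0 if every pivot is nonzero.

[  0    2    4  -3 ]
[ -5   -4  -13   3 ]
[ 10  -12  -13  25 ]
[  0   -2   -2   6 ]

Naive forward elimination:
Pivot entry (1,1) is zero but row 2 has -5 in column 1 -> naive elimination stops; a row interchange (e.g. R1 <-> R2) would be required here.

first zero-pivot column = 1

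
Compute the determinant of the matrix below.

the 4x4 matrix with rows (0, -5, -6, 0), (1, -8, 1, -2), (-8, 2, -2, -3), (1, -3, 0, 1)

det(A) = 541

Forward elimination:
R1 <-> R2   (pivot in column 1 was zero)
[  1  -8   1  -2 ]
[  0  -5  -6   0 ]
[ -8   2  -2  -3 ]
[  1  -3   0   1 ]
R3 <- R3 - (-8)*R1:  [   0  -62    6  -19 ]
R4 <- R4 - (1)*R1:  [  0   5  -1   3 ]
R3 <- R3 - (62/5)*R2:  [     0      0  402/5    -19 ]
R4 <- R4 - (-1)*R2:  [  0   0  -7   3 ]
R4 <- R4 - (-35/402)*R3:  [       0        0        0  541/402 ]
Upper-triangular form:
[ 1  -8      1       -2 ]
[ 0  -5     -6        0 ]
[ 0   0  402/5      -19 ]
[ 0   0      0  541/402 ]
det(A) = (-1)^1 * (1) * (-5) * (402/5) * (541/402) = 541  (1 row swap -> sign -1)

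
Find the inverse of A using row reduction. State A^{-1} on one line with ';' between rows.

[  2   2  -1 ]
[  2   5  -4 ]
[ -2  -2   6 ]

inverse = [11/15 -1/3 -1/10; -2/15 1/3 1/5; 1/5 0 1/5]

Gauss-Jordan on [A | I]:
R1 <- (1/2)*R1:  [    1     1  -1/2  |   1/2     0     0 ]
R2 <- R2 - (2)*R1:  [  0   3  -3  |  -1   1   0 ]
R3 <- R3 - (-2)*R1:  [ 0  0  5  |  1  0  1 ]
R2 <- (1/3)*R2:  [    0     1    -1  |  -1/3   1/3     0 ]
R1 <- R1 - (1)*R2:  [    1     0   1/2  |   5/6  -1/3     0 ]
R3 <- (1/5)*R3:  [   0    0    1  |  1/5    0  1/5 ]
R1 <- R1 - (1/2)*R3:  [     1      0      0  |  11/15   -1/3  -1/10 ]
R2 <- R2 - (-1)*R3:  [     0      1      0  |  -2/15    1/3    1/5 ]
Right block of [I | A^{-1}] is the inverse:
[ 11/15  -1/3  -1/10 ]
[ -2/15   1/3    1/5 ]
[   1/5     0    1/5 ]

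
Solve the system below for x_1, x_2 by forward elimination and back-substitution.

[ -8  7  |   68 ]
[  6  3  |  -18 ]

(-5, 4)

Forward elimination on [A|b]:
R2 <- R2 - (-3/4)*R1:  [    0  33/4    33 ]
Row echelon form:
[ -8     7  |  68 ]
[  0  33/4  |  33 ]
Back-substitution:
x_2 = (33) / (33/4) = 4
x_1 = (68 - (7)*(4)) / -8 = -5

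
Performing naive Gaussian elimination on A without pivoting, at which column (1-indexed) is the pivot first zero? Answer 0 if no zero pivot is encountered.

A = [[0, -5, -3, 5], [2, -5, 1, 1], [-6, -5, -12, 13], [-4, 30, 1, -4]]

Naive forward elimination:
Pivot entry (1,1) is zero but row 2 has 2 in column 1 -> naive elimination stops; a row interchange (e.g. R1 <-> R2) would be required here.

first zero-pivot column = 1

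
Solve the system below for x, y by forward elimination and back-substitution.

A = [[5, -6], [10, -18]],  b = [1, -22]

(5, 4)

Forward elimination on [A|b]:
R2 <- R2 - (2)*R1:  [   0   -6  -24 ]
Row echelon form:
[ 5  -6  |    1 ]
[ 0  -6  |  -24 ]
Back-substitution:
y = (-24) / -6 = 4
x = (1 - (-6)*(4)) / 5 = 5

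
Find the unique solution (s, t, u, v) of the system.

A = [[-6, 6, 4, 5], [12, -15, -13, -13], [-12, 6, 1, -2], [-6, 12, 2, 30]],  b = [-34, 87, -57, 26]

(4, 0, -5, 2)

Forward elimination on [A|b]:
R2 <- R2 - (-2)*R1:  [  0  -3  -5  -3  19 ]
R3 <- R3 - (2)*R1:  [   0   -6   -7  -12   11 ]
R4 <- R4 - (1)*R1:  [  0   6  -2  25  60 ]
R3 <- R3 - (2)*R2:  [   0    0    3   -6  -27 ]
R4 <- R4 - (-2)*R2:  [   0    0  -12   19   98 ]
R4 <- R4 - (-4)*R3:  [   0    0    0   -5  -10 ]
Row echelon form:
[ -6   6   4   5  |  -34 ]
[  0  -3  -5  -3  |   19 ]
[  0   0   3  -6  |  -27 ]
[  0   0   0  -5  |  -10 ]
Back-substitution:
v = (-10) / -5 = 2
u = (-27 - (-6)*(2)) / 3 = -5
t = (19 - (-5)*(-5) - (-3)*(2)) / -3 = 0
s = (-34 - (6)*(0) - (4)*(-5) - (5)*(2)) / -6 = 4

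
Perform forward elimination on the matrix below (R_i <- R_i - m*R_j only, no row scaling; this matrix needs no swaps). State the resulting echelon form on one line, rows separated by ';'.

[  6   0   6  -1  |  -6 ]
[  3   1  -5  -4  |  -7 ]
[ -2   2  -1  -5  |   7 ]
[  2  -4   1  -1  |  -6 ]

REF = [6 0 6 -1 -6; 0 1 -8 -7/2 -4; 0 0 17 5/3 13; 0 0 0 -583/51 89/17]

Forward elimination:
R2 <- R2 - (1/2)*R1:  [    0     1    -8  -7/2    -4 ]
R3 <- R3 - (-1/3)*R1:  [     0      2      1  -16/3      5 ]
R4 <- R4 - (1/3)*R1:  [    0    -4    -1  -2/3    -4 ]
R3 <- R3 - (2)*R2:  [   0    0   17  5/3   13 ]
R4 <- R4 - (-4)*R2:  [     0      0    -33  -44/3    -20 ]
R4 <- R4 - (-33/17)*R3:  [       0        0        0  -583/51    89/17 ]
Row echelon form:
[ 6  0   6       -1  |     -6 ]
[ 0  1  -8     -7/2  |     -4 ]
[ 0  0  17      5/3  |     13 ]
[ 0  0   0  -583/51  |  89/17 ]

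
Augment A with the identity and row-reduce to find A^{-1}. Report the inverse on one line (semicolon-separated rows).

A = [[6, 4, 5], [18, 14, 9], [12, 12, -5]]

Gauss-Jordan on [A | I]:
R1 <- (1/6)*R1:  [   1  2/3  5/6  |  1/6    0    0 ]
R2 <- R2 - (18)*R1:  [  0   2  -6  |  -3   1   0 ]
R3 <- R3 - (12)*R1:  [   0    4  -15  |   -2    0    1 ]
R2 <- (1/2)*R2:  [    0     1    -3  |  -3/2   1/2     0 ]
R1 <- R1 - (2/3)*R2:  [    1     0  17/6  |   7/6  -1/3     0 ]
R3 <- R3 - (4)*R2:  [  0   0  -3  |   4  -2   1 ]
R3 <- (1/-3)*R3:  [    0     0     1  |  -4/3   2/3  -1/3 ]
R1 <- R1 - (17/6)*R3:  [     1      0      0  |  89/18  -20/9  17/18 ]
R2 <- R2 - (-3)*R3:  [     0      1      0  |  -11/2    5/2     -1 ]
Right block of [I | A^{-1}] is the inverse:
[ 89/18  -20/9  17/18 ]
[ -11/2    5/2     -1 ]
[  -4/3    2/3   -1/3 ]

inverse = [89/18 -20/9 17/18; -11/2 5/2 -1; -4/3 2/3 -1/3]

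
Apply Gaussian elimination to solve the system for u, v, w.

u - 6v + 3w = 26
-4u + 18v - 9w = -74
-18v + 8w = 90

Forward elimination on [A|b]:
R2 <- R2 - (-4)*R1:  [  0  -6   3  30 ]
R3 <- R3 - (3)*R2:  [  0   0  -1   0 ]
Row echelon form:
[ 1  -6   3  |  26 ]
[ 0  -6   3  |  30 ]
[ 0   0  -1  |   0 ]
Back-substitution:
w = (0) / -1 = 0
v = (30 - (3)*(0)) / -6 = -5
u = (26 - (-6)*(-5) - (3)*(0)) / 1 = -4

(-4, -5, 0)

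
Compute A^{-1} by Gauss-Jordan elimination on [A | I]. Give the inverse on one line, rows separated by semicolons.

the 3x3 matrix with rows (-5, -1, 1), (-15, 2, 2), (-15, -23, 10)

inverse = [-22/25 13/75 4/75; -8/5 7/15 1/15; -5 4/3 1/3]

Gauss-Jordan on [A | I]:
R1 <- (1/-5)*R1:  [    1   1/5  -1/5  |  -1/5     0     0 ]
R2 <- R2 - (-15)*R1:  [  0   5  -1  |  -3   1   0 ]
R3 <- R3 - (-15)*R1:  [   0  -20    7  |   -3    0    1 ]
R2 <- (1/5)*R2:  [    0     1  -1/5  |  -3/5   1/5     0 ]
R1 <- R1 - (1/5)*R2:  [     1      0  -4/25  |  -2/25  -1/25      0 ]
R3 <- R3 - (-20)*R2:  [   0    0    3  |  -15    4    1 ]
R3 <- (1/3)*R3:  [   0    0    1  |   -5  4/3  1/3 ]
R1 <- R1 - (-4/25)*R3:  [      1       0       0  |  -22/25   13/75    4/75 ]
R2 <- R2 - (-1/5)*R3:  [    0     1     0  |  -8/5  7/15  1/15 ]
Right block of [I | A^{-1}] is the inverse:
[ -22/25  13/75  4/75 ]
[   -8/5   7/15  1/15 ]
[     -5    4/3   1/3 ]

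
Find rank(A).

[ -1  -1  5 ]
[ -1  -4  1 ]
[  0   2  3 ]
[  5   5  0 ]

rank(A) = 3

Row reduction:
R2 <- R2 - (1)*R1:  [  0  -3  -4 ]
R4 <- R4 - (-5)*R1:  [  0   0  25 ]
R3 <- R3 - (-2/3)*R2:  [   0    0  1/3 ]
R4 <- R4 - (75)*R3:  [ 0  0  0 ]
Row echelon form:
[ -1  -1    5 ]
[  0  -3   -4 ]
[  0   0  1/3 ]
[  0   0    0 ]
Nonzero rows / pivot columns: 3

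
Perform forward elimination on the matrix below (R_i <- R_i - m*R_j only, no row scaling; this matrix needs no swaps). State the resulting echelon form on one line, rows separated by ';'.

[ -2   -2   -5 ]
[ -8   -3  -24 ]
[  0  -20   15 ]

REF = [-2 -2 -5; 0 5 -4; 0 0 -1]

Forward elimination:
R2 <- R2 - (4)*R1:  [  0   5  -4 ]
R3 <- R3 - (-4)*R2:  [  0   0  -1 ]
Row echelon form:
[ -2  -2  -5 ]
[  0   5  -4 ]
[  0   0  -1 ]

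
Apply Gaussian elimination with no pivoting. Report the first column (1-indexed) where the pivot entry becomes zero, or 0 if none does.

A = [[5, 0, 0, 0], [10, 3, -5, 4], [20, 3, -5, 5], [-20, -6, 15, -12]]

Naive forward elimination:
R2 <- R2 - (2)*R1:  [  0   3  -5   4 ]
R3 <- R3 - (4)*R1:  [  0   3  -5   5 ]
R4 <- R4 - (-4)*R1:  [   0   -6   15  -12 ]
R3 <- R3 - (1)*R2:  [ 0  0  0  1 ]
R4 <- R4 - (-2)*R2:  [  0   0   5  -4 ]
Matrix at this point:
[ 5  0   0   0 ]
[ 0  3  -5   4 ]
[ 0  0   0   1 ]
[ 0  0   5  -4 ]
Pivot entry (3,3) is zero but row 4 has 5 in column 3 -> naive elimination stops; a row interchange (e.g. R3 <-> R4) would be required here.

first zero-pivot column = 3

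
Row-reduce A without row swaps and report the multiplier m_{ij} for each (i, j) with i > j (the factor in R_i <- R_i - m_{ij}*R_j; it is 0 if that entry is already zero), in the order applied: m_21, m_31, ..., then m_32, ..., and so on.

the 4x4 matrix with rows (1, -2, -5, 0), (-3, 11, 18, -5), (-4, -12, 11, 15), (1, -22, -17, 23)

multipliers: -3, -4, 1, -4, -4, 0

Forward elimination:
R2 <- R2 - (-3)*R1:  [  0   5   3  -5 ]
R3 <- R3 - (-4)*R1:  [   0  -20   -9   15 ]
R4 <- R4 - (1)*R1:  [   0  -20  -12   23 ]
R3 <- R3 - (-4)*R2:  [  0   0   3  -5 ]
R4 <- R4 - (-4)*R2:  [ 0  0  0  3 ]
R4: entry in column 3 is already 0 -> m_{43} = 0 (no row operation needed)
Multipliers (in order of application): m_{21} = -3, m_{31} = -4, m_{41} = 1, m_{32} = -4, m_{42} = -4, m_{43} = 0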